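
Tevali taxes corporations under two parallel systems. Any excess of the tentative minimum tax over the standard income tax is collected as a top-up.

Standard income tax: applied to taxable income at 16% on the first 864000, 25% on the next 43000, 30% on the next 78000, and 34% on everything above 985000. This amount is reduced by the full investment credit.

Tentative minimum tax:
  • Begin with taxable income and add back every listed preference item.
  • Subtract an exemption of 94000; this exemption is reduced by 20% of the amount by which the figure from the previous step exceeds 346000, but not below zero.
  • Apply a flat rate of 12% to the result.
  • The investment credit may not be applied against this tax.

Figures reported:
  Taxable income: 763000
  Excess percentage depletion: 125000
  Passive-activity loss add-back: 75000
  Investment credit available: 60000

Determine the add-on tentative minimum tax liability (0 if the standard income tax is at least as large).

Tentative minimum tax:
  Adjusted income: 763000 + 125000 + 75000 = 963000
  Exemption: 20% × (963000 − 346000) = 123400 ≥ 94000, so the exemption is fully phased out
  Base: 963000 − 0 = 963000
  963000 × 12% = 115560

Standard income tax:
  763000 × 16% = 122080
  Less investment credit 60000 → 62080

Excess of tentative minimum tax over standard income tax: 115560 − 62080 = 53480.

53480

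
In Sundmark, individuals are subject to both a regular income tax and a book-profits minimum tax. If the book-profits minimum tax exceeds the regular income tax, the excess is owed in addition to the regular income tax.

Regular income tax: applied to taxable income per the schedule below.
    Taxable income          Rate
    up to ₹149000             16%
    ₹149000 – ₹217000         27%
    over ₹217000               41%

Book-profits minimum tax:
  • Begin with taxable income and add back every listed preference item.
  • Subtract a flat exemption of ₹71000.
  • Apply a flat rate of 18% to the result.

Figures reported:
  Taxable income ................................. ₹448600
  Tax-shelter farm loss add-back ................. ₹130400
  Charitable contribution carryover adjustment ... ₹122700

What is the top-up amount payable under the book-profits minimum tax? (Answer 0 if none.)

₹0

Regular income tax:
  ₹149000 × 16% = ₹23840
  ₹68000 × 27% = ₹18360
  ₹231600 × 41% = ₹94956
  → ₹137156

Book-profits minimum tax:
  Adjusted income: ₹448600 + ₹130400 + ₹122700 = ₹701700
  Less exemption ₹71000 → base ₹630700
  ₹630700 × 18% = ₹113526

₹113526 ≤ ₹137156, so no add-on is due.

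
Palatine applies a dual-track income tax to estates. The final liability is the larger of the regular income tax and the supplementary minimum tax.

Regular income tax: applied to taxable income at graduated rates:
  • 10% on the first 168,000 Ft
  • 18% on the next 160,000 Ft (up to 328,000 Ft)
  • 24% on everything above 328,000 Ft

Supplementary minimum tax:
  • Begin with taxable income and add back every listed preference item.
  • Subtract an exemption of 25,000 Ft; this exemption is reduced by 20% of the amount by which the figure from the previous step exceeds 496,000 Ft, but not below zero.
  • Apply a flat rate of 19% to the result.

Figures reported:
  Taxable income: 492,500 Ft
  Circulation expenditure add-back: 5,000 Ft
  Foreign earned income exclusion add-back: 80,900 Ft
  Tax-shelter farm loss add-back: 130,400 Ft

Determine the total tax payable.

Supplementary minimum tax:
  Adjusted income: 492,500 Ft + 5,000 Ft + 80,900 Ft + 130,400 Ft = 708,800 Ft
  Exemption: 20% × (708,800 Ft − 496,000 Ft) = 42,560 Ft ≥ 25,000 Ft, so the exemption is fully phased out
  Base: 708,800 Ft − 0 Ft = 708,800 Ft
  708,800 Ft × 19% = 134,672 Ft

Regular income tax:
  168,000 Ft × 10% = 16,800 Ft
  160,000 Ft × 18% = 28,800 Ft
  164,500 Ft × 24% = 39,480 Ft
  → 85,080 Ft

134,672 Ft > 85,080 Ft, so the supplementary minimum tax is the binding amount.

134,672 Ft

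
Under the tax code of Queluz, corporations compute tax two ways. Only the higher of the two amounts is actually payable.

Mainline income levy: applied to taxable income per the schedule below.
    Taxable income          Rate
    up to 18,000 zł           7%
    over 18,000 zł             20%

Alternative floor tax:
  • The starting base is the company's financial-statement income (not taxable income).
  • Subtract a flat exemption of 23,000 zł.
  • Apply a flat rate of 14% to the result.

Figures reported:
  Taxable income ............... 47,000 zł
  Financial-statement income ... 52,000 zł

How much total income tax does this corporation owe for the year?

Alternative floor tax:
  Base (financial-statement income): 52,000 zł
  Less exemption 23,000 zł → base 29,000 zł
  29,000 zł × 14% = 4,060 zł

Mainline income levy:
  18,000 zł × 7% = 1,260 zł
  29,000 zł × 20% = 5,800 zł
  → 7,060 zł

7,060 zł > 4,060 zł, so the mainline income levy governs.

7,060 zł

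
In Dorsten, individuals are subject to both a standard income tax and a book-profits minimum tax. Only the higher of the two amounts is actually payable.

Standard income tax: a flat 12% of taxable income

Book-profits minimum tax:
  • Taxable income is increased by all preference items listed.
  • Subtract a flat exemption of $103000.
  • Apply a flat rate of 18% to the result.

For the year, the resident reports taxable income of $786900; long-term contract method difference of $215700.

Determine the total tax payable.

$161928

Standard income tax:
  $786900 × 12% = $94428

Book-profits minimum tax:
  Adjusted income: $786900 + $215700 = $1002600
  Less exemption $103000 → base $899600
  $899600 × 18% = $161928

$161928 > $94428, so the book-profits minimum tax is the binding amount.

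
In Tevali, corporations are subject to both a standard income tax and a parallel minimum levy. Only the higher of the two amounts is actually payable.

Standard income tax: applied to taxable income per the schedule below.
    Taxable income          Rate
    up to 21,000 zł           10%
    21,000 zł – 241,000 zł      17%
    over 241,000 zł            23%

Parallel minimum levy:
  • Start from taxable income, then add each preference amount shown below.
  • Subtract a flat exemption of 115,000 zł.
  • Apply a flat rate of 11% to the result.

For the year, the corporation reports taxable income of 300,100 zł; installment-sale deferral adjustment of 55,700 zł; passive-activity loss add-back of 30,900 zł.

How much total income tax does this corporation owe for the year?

53,093 zł

Parallel minimum levy:
  Adjusted income: 300,100 zł + 55,700 zł + 30,900 zł = 386,700 zł
  Less exemption 115,000 zł → base 271,700 zł
  271,700 zł × 11% = 29,887 zł

Standard income tax:
  21,000 zł × 10% = 2,100 zł
  220,000 zł × 17% = 37,400 zł
  59,100 zł × 23% = 13,593 zł
  → 53,093 zł

53,093 zł > 29,887 zł, so the standard income tax governs.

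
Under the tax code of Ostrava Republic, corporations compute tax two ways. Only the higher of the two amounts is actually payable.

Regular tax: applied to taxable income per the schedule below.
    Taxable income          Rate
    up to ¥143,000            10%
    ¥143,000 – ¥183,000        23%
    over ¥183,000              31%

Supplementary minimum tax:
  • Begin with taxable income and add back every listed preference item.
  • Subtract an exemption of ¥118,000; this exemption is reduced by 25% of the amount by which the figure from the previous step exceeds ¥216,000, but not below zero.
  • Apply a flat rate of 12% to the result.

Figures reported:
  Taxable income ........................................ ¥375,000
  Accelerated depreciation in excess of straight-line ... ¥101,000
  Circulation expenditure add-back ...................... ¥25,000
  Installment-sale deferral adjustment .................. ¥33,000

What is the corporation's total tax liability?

Regular tax:
  ¥143,000 × 10% = ¥14,300
  ¥40,000 × 23% = ¥9,200
  ¥192,000 × 31% = ¥59,520
  → ¥83,020

Supplementary minimum tax:
  Adjusted income: ¥375,000 + ¥101,000 + ¥25,000 + ¥33,000 = ¥534,000
  Exemption: ¥118,000 − 25% × (¥534,000 − ¥216,000) = ¥118,000 − ¥79,500 = ¥38,500
  Base: ¥534,000 − ¥38,500 = ¥495,500
  ¥495,500 × 12% = ¥59,460

¥83,020 > ¥59,460, so the regular tax governs.

¥83,020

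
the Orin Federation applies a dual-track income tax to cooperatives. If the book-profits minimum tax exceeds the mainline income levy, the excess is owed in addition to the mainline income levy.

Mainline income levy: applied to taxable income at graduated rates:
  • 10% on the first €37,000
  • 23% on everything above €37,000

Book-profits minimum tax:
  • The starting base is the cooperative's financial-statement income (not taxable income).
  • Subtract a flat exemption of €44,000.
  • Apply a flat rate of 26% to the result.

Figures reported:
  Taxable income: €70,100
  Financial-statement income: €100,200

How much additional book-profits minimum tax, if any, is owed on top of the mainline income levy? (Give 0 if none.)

€3,299

Book-profits minimum tax:
  Base (financial-statement income): €100,200
  Less exemption €44,000 → base €56,200
  €56,200 × 26% = €14,612

Mainline income levy:
  €37,000 × 10% = €3,700
  €33,100 × 23% = €7,613
  → €11,313

Excess of book-profits minimum tax over mainline income levy: €14,612 − €11,313 = €3,299.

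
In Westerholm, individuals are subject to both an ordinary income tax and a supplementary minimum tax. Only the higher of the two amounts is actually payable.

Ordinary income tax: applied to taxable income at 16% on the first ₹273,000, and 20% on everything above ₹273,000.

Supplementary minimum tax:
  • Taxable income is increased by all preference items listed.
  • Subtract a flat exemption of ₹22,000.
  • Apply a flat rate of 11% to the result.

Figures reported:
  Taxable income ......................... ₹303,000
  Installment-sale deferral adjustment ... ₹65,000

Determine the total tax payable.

₹49,680

Ordinary income tax:
  ₹273,000 × 16% = ₹43,680
  ₹30,000 × 20% = ₹6,000
  → ₹49,680

Supplementary minimum tax:
  Adjusted income: ₹303,000 + ₹65,000 = ₹368,000
  Less exemption ₹22,000 → base ₹346,000
  ₹346,000 × 11% = ₹38,060

₹49,680 > ₹38,060, so the ordinary income tax governs.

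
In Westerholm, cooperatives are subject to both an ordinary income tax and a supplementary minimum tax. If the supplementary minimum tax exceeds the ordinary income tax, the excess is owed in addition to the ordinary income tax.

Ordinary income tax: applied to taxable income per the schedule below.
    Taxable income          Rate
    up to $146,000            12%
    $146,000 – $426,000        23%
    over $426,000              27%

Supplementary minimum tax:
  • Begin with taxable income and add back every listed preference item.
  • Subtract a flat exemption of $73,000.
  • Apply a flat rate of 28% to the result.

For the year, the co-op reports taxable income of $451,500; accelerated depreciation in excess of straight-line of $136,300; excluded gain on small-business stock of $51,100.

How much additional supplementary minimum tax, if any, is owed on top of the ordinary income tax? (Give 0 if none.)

$69,647

Supplementary minimum tax:
  Adjusted income: $451,500 + $136,300 + $51,100 = $638,900
  Less exemption $73,000 → base $565,900
  $565,900 × 28% = $158,452

Ordinary income tax:
  $146,000 × 12% = $17,520
  $280,000 × 23% = $64,400
  $25,500 × 27% = $6,885
  → $88,805

Excess of supplementary minimum tax over ordinary income tax: $158,452 − $88,805 = $69,647.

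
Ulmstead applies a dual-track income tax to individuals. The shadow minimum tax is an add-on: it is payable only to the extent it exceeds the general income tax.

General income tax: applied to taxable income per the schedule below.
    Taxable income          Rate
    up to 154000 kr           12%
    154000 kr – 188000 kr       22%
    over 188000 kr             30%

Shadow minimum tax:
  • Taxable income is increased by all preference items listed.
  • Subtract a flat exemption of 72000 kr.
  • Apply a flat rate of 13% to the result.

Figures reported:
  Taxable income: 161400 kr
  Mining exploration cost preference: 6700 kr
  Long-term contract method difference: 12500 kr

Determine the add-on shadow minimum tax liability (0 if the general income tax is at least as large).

Shadow minimum tax:
  Adjusted income: 161400 kr + 6700 kr + 12500 kr = 180600 kr
  Less exemption 72000 kr → base 108600 kr
  108600 kr × 13% = 14118 kr

General income tax:
  154000 kr × 12% = 18480 kr
  7400 kr × 22% = 1628 kr
  → 20108 kr

14118 kr ≤ 20108 kr, so no add-on is due.

0 kr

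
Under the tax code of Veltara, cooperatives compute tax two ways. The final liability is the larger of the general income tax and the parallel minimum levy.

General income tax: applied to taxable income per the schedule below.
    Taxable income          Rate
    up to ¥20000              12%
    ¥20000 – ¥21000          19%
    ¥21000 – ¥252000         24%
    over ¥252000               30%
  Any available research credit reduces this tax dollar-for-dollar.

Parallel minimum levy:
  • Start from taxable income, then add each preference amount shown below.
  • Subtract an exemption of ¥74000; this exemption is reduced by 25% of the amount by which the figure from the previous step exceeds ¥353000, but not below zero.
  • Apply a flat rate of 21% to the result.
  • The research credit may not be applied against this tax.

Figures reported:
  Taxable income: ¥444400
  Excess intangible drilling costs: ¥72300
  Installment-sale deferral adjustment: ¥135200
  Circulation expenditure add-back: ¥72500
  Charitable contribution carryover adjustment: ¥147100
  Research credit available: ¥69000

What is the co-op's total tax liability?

General income tax:
  ¥20000 × 12% = ¥2400
  ¥1000 × 19% = ¥190
  ¥231000 × 24% = ¥55440
  ¥192400 × 30% = ¥57720
  → ¥115750
  Less research credit ¥69000 → ¥46750

Parallel minimum levy:
  Adjusted income: ¥444400 + ¥72300 + ¥135200 + ¥72500 + ¥147100 = ¥871500
  Exemption: 25% × (¥871500 − ¥353000) = ¥129625 ≥ ¥74000, so the exemption is fully phased out
  Base: ¥871500 − ¥0 = ¥871500
  ¥871500 × 21% = ¥183015

¥183015 > ¥46750, so the parallel minimum levy is the binding amount.

¥183015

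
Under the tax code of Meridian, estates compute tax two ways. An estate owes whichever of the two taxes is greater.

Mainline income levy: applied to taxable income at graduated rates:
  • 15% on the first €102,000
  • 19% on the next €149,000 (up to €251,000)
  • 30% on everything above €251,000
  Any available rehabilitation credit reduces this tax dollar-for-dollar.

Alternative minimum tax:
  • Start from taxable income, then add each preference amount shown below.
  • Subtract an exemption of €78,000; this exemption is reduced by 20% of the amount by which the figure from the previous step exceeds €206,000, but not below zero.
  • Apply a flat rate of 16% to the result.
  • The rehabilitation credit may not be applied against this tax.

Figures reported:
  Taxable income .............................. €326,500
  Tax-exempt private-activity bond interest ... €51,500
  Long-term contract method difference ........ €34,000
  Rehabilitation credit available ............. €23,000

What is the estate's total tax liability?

€60,032

Alternative minimum tax:
  Adjusted income: €326,500 + €51,500 + €34,000 = €412,000
  Exemption: €78,000 − 20% × (€412,000 − €206,000) = €78,000 − €41,200 = €36,800
  Base: €412,000 − €36,800 = €375,200
  €375,200 × 16% = €60,032

Mainline income levy:
  €102,000 × 15% = €15,300
  €149,000 × 19% = €28,310
  €75,500 × 30% = €22,650
  → €66,260
  Less rehabilitation credit €23,000 → €43,260

€60,032 > €43,260, so the alternative minimum tax is the binding amount.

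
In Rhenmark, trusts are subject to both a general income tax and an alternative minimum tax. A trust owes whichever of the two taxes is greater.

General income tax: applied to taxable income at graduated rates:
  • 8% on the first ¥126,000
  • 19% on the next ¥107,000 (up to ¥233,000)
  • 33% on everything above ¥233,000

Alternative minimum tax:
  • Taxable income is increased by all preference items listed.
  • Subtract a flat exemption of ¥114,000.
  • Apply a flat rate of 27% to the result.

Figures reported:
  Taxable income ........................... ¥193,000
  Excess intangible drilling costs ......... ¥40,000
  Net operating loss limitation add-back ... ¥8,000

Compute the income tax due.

General income tax:
  ¥126,000 × 8% = ¥10,080
  ¥67,000 × 19% = ¥12,730
  → ¥22,810

Alternative minimum tax:
  Adjusted income: ¥193,000 + ¥40,000 + ¥8,000 = ¥241,000
  Less exemption ¥114,000 → base ¥127,000
  ¥127,000 × 27% = ¥34,290

¥34,290 > ¥22,810, so the alternative minimum tax is the binding amount.

¥34,290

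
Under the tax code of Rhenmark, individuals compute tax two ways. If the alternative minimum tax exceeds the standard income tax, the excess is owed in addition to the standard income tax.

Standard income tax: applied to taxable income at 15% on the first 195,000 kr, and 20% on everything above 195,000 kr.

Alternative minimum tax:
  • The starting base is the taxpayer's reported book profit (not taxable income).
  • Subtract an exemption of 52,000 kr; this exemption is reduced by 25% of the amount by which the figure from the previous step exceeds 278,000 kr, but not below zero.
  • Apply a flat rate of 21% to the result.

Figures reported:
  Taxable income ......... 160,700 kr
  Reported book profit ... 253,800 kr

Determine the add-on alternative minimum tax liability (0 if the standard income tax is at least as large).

Standard income tax:
  160,700 kr × 15% = 24,105 kr

Alternative minimum tax:
  Base (reported book profit): 253,800 kr
  Exemption: 253,800 kr ≤ 278,000 kr, so full 52,000 kr applies
  Base: 253,800 kr − 52,000 kr = 201,800 kr
  201,800 kr × 21% = 42,378 kr

Excess of alternative minimum tax over standard income tax: 42,378 kr − 24,105 kr = 18,273 kr.

18,273 kr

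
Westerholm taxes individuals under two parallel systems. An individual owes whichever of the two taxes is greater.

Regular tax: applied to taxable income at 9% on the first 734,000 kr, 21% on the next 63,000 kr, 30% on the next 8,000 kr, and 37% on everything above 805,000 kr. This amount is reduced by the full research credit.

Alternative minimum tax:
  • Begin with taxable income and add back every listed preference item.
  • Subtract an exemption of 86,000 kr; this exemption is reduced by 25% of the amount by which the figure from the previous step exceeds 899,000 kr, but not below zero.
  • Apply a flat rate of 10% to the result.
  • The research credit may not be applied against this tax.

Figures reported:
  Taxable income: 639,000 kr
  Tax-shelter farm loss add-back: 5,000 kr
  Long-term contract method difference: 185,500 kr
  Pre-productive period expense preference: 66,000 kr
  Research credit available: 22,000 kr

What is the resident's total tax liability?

Alternative minimum tax:
  Adjusted income: 639,000 kr + 5,000 kr + 185,500 kr + 66,000 kr = 895,500 kr
  Exemption: 895,500 kr ≤ 899,000 kr, so full 86,000 kr applies
  Base: 895,500 kr − 86,000 kr = 809,500 kr
  809,500 kr × 10% = 80,950 kr

Regular tax:
  639,000 kr × 9% = 57,510 kr
  Less research credit 22,000 kr → 35,510 kr

80,950 kr > 35,510 kr, so the alternative minimum tax is the binding amount.

80,950 kr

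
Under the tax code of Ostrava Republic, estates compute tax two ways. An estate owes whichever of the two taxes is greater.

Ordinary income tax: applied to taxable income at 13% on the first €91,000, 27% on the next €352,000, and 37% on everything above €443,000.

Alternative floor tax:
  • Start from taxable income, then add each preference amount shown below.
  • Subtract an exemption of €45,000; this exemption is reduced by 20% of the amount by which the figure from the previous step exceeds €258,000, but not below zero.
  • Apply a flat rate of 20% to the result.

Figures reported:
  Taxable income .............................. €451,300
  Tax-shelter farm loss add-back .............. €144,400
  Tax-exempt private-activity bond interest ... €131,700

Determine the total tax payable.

Ordinary income tax:
  €91,000 × 13% = €11,830
  €352,000 × 27% = €95,040
  €8,300 × 37% = €3,071
  → €109,941

Alternative floor tax:
  Adjusted income: €451,300 + €144,400 + €131,700 = €727,400
  Exemption: 20% × (€727,400 − €258,000) = €93,880 ≥ €45,000, so the exemption is fully phased out
  Base: €727,400 − €0 = €727,400
  €727,400 × 20% = €145,480

€145,480 > €109,941, so the alternative floor tax is the binding amount.

€145,480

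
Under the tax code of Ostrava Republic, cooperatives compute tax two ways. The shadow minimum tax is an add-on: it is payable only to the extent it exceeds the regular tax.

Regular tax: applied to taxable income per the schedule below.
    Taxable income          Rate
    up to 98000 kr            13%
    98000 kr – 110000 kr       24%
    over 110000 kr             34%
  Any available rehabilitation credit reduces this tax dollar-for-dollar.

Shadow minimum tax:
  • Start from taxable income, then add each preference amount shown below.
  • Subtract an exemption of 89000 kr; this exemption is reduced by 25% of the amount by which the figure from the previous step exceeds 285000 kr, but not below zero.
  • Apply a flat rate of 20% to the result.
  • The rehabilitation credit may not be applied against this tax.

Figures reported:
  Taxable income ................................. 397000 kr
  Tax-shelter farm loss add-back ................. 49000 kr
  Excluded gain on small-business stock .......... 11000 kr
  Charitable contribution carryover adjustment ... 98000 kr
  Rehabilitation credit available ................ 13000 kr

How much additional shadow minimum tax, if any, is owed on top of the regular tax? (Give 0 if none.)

6500 kr

Shadow minimum tax:
  Adjusted income: 397000 kr + 49000 kr + 11000 kr + 98000 kr = 555000 kr
  Exemption: 89000 kr − 25% × (555000 kr − 285000 kr) = 89000 kr − 67500 kr = 21500 kr
  Base: 555000 kr − 21500 kr = 533500 kr
  533500 kr × 20% = 106700 kr

Regular tax:
  98000 kr × 13% = 12740 kr
  12000 kr × 24% = 2880 kr
  287000 kr × 34% = 97580 kr
  → 113200 kr
  Less rehabilitation credit 13000 kr → 100200 kr

Excess of shadow minimum tax over regular tax: 106700 kr − 100200 kr = 6500 kr.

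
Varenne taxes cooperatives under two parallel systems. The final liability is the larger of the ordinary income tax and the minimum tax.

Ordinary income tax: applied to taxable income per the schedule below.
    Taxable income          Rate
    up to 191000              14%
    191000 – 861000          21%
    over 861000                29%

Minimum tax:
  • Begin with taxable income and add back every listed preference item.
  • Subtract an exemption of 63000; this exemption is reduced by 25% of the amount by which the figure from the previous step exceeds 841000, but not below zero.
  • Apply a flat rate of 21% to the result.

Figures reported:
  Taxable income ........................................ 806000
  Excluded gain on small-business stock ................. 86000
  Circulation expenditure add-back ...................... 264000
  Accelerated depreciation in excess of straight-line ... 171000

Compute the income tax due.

Ordinary income tax:
  191000 × 14% = 26740
  615000 × 21% = 129150
  → 155890

Minimum tax:
  Adjusted income: 806000 + 86000 + 264000 + 171000 = 1327000
  Exemption: 25% × (1327000 − 841000) = 121500 ≥ 63000, so the exemption is fully phased out
  Base: 1327000 − 0 = 1327000
  1327000 × 21% = 278670

278670 > 155890, so the minimum tax is the binding amount.

278670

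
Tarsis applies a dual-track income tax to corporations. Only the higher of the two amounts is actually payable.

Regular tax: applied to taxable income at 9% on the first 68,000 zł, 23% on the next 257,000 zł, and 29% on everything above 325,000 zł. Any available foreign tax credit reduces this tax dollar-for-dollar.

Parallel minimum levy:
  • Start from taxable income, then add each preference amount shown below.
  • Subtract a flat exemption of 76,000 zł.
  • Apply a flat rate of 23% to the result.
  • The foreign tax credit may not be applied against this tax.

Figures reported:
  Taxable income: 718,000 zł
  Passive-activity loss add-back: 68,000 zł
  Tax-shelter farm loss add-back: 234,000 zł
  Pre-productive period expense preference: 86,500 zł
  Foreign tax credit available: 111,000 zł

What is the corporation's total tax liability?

Parallel minimum levy:
  Adjusted income: 718,000 zł + 68,000 zł + 234,000 zł + 86,500 zł = 1,106,500 zł
  Less exemption 76,000 zł → base 1,030,500 zł
  1,030,500 zł × 23% = 237,015 zł

Regular tax:
  68,000 zł × 9% = 6,120 zł
  257,000 zł × 23% = 59,110 zł
  393,000 zł × 29% = 113,970 zł
  → 179,200 zł
  Less foreign tax credit 111,000 zł → 68,200 zł

237,015 zł > 68,200 zł, so the parallel minimum levy is the binding amount.

237,015 zł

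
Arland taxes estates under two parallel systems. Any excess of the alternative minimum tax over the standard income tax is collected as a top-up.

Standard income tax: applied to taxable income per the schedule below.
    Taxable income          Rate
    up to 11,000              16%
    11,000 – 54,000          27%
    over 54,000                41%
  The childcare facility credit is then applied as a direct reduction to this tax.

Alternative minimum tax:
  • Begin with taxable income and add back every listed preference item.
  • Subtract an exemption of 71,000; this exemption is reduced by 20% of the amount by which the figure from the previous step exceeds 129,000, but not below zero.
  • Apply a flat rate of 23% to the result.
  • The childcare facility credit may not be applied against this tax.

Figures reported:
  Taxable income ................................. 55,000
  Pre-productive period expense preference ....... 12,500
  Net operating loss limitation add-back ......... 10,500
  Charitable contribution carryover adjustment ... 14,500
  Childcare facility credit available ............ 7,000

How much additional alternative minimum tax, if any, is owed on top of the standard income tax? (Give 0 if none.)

0

Alternative minimum tax:
  Adjusted income: 55,000 + 12,500 + 10,500 + 14,500 = 92,500
  Exemption: 92,500 ≤ 129,000, so full 71,000 applies
  Base: 92,500 − 71,000 = 21,500
  21,500 × 23% = 4,945

Standard income tax:
  11,000 × 16% = 1,760
  43,000 × 27% = 11,610
  1,000 × 41% = 410
  → 13,780
  Less childcare facility credit 7,000 → 6,780

4,945 ≤ 6,780, so no add-on is due.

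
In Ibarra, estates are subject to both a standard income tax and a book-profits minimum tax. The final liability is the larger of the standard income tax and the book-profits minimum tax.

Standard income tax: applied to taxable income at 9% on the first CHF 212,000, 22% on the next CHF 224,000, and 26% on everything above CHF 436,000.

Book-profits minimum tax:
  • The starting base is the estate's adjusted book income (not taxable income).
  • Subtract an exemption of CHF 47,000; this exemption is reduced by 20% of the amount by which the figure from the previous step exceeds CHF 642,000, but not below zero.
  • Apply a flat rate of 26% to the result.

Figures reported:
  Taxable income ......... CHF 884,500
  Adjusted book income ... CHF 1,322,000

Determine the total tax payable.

Standard income tax:
  CHF 212,000 × 9% = CHF 19,080
  CHF 224,000 × 22% = CHF 49,280
  CHF 448,500 × 26% = CHF 116,610
  → CHF 184,970

Book-profits minimum tax:
  Base (adjusted book income): CHF 1,322,000
  Exemption: 20% × (CHF 1,322,000 − CHF 642,000) = CHF 136,000 ≥ CHF 47,000, so the exemption is fully phased out
  Base: CHF 1,322,000 − CHF 0 = CHF 1,322,000
  CHF 1,322,000 × 26% = CHF 343,720

CHF 343,720 > CHF 184,970, so the book-profits minimum tax is the binding amount.

CHF 343,720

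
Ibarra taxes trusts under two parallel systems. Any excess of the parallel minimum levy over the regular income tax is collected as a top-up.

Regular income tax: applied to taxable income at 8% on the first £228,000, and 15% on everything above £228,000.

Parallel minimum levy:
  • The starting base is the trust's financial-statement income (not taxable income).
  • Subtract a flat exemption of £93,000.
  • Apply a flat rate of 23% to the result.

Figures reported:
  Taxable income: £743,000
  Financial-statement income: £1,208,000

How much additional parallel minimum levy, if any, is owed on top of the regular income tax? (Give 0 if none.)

Parallel minimum levy:
  Base (financial-statement income): £1,208,000
  Less exemption £93,000 → base £1,115,000
  £1,115,000 × 23% = £256,450

Regular income tax:
  £228,000 × 8% = £18,240
  £515,000 × 15% = £77,250
  → £95,490

Excess of parallel minimum levy over regular income tax: £256,450 − £95,490 = £160,960.

£160,960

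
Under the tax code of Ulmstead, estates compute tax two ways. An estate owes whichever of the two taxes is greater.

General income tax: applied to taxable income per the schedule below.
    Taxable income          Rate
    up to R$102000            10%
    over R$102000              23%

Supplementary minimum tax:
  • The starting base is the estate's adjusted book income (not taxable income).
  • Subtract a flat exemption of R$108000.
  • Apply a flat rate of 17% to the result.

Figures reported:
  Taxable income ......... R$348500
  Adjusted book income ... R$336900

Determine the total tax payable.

R$66895

Supplementary minimum tax:
  Base (adjusted book income): R$336900
  Less exemption R$108000 → base R$228900
  R$228900 × 17% = R$38913

General income tax:
  R$102000 × 10% = R$10200
  R$246500 × 23% = R$56695
  → R$66895

R$66895 > R$38913, so the general income tax governs.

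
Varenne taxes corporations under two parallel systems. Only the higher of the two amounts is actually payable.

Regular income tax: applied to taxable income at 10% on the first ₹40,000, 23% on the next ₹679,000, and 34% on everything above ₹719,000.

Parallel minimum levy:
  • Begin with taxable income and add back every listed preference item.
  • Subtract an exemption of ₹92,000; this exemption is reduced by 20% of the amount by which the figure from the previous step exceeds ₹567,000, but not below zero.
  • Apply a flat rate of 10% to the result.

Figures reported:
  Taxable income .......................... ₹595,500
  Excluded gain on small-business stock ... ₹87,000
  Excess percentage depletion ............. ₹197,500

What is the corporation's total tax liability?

Parallel minimum levy:
  Adjusted income: ₹595,500 + ₹87,000 + ₹197,500 = ₹880,000
  Exemption: ₹92,000 − 20% × (₹880,000 − ₹567,000) = ₹92,000 − ₹62,600 = ₹29,400
  Base: ₹880,000 − ₹29,400 = ₹850,600
  ₹850,600 × 10% = ₹85,060

Regular income tax:
  ₹40,000 × 10% = ₹4,000
  ₹555,500 × 23% = ₹127,765
  → ₹131,765

₹131,765 > ₹85,060, so the regular income tax governs.

₹131,765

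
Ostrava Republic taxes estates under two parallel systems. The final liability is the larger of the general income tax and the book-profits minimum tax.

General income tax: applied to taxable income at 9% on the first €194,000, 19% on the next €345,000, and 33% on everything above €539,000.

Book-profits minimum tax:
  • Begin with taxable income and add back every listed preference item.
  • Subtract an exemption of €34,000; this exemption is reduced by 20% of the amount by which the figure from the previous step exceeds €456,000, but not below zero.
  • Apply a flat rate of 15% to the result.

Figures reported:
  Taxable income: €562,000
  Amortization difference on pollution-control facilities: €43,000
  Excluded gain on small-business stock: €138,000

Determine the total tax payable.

Book-profits minimum tax:
  Adjusted income: €562,000 + €43,000 + €138,000 = €743,000
  Exemption: 20% × (€743,000 − €456,000) = €57,400 ≥ €34,000, so the exemption is fully phased out
  Base: €743,000 − €0 = €743,000
  €743,000 × 15% = €111,450

General income tax:
  €194,000 × 9% = €17,460
  €345,000 × 19% = €65,550
  €23,000 × 33% = €7,590
  → €90,600

€111,450 > €90,600, so the book-profits minimum tax is the binding amount.

€111,450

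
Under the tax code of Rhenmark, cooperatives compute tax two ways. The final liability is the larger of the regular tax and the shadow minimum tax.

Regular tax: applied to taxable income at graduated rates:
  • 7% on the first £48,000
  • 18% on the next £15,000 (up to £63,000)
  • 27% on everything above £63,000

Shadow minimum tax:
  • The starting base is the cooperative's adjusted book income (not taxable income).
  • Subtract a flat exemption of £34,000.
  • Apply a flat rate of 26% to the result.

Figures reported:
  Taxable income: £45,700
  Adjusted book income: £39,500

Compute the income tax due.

£3,199

Shadow minimum tax:
  Base (adjusted book income): £39,500
  Less exemption £34,000 → base £5,500
  £5,500 × 26% = £1,430

Regular tax:
  £45,700 × 7% = £3,199

£3,199 > £1,430, so the regular tax governs.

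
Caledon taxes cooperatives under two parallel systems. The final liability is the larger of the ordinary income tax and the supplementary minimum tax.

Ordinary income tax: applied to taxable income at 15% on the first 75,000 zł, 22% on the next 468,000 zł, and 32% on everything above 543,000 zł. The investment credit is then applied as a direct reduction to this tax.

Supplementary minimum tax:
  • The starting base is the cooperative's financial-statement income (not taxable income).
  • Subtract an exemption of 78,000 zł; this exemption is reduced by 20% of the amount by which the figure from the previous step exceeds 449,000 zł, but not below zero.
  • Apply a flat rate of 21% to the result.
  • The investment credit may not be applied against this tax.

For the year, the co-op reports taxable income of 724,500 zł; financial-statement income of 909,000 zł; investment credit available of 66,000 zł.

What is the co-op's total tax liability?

Supplementary minimum tax:
  Base (financial-statement income): 909,000 zł
  Exemption: 20% × (909,000 zł − 449,000 zł) = 92,000 zł ≥ 78,000 zł, so the exemption is fully phased out
  Base: 909,000 zł − 0 zł = 909,000 zł
  909,000 zł × 21% = 190,890 zł

Ordinary income tax:
  75,000 zł × 15% = 11,250 zł
  468,000 zł × 22% = 102,960 zł
  181,500 zł × 32% = 58,080 zł
  → 172,290 zł
  Less investment credit 66,000 zł → 106,290 zł

190,890 zł > 106,290 zł, so the supplementary minimum tax is the binding amount.

190,890 zł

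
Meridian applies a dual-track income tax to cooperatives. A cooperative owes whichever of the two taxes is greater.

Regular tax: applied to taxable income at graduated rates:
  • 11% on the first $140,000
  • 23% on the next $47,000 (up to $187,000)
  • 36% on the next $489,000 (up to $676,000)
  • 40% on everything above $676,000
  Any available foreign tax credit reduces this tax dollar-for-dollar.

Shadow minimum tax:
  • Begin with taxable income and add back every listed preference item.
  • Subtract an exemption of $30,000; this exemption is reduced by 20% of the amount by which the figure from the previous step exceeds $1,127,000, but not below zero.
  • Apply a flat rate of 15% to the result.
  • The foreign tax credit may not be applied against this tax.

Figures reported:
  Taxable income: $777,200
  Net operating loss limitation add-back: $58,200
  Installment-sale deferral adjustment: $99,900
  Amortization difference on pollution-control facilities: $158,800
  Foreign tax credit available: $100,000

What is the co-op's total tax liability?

$159,615

Shadow minimum tax:
  Adjusted income: $777,200 + $58,200 + $99,900 + $158,800 = $1,094,100
  Exemption: $1,094,100 ≤ $1,127,000, so full $30,000 applies
  Base: $1,094,100 − $30,000 = $1,064,100
  $1,064,100 × 15% = $159,615

Regular tax:
  $140,000 × 11% = $15,400
  $47,000 × 23% = $10,810
  $489,000 × 36% = $176,040
  $101,200 × 40% = $40,480
  → $242,730
  Less foreign tax credit $100,000 → $142,730

$159,615 > $142,730, so the shadow minimum tax is the binding amount.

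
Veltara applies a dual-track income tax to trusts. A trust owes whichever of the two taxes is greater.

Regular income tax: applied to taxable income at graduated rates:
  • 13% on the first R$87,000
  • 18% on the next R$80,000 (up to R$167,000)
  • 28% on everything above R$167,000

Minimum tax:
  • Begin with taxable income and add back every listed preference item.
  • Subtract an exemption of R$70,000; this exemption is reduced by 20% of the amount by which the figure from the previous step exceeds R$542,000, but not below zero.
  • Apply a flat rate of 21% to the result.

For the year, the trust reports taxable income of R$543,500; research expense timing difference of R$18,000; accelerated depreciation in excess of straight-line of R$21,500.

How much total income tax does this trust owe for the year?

R$131,130

Regular income tax:
  R$87,000 × 13% = R$11,310
  R$80,000 × 18% = R$14,400
  R$376,500 × 28% = R$105,420
  → R$131,130

Minimum tax:
  Adjusted income: R$543,500 + R$18,000 + R$21,500 = R$583,000
  Exemption: R$70,000 − 20% × (R$583,000 − R$542,000) = R$70,000 − R$8,200 = R$61,800
  Base: R$583,000 − R$61,800 = R$521,200
  R$521,200 × 21% = R$109,452

R$131,130 > R$109,452, so the regular income tax governs.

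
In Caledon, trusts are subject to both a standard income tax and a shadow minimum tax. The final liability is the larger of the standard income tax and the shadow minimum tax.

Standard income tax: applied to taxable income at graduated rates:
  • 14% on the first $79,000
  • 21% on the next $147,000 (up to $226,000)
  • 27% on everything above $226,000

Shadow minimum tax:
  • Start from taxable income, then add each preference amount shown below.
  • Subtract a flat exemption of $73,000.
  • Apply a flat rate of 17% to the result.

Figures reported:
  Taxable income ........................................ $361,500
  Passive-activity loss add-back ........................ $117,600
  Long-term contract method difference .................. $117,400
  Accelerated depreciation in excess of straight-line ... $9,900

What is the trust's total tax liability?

$90,678

Shadow minimum tax:
  Adjusted income: $361,500 + $117,600 + $117,400 + $9,900 = $606,400
  Less exemption $73,000 → base $533,400
  $533,400 × 17% = $90,678

Standard income tax:
  $79,000 × 14% = $11,060
  $147,000 × 21% = $30,870
  $135,500 × 27% = $36,585
  → $78,515

$90,678 > $78,515, so the shadow minimum tax is the binding amount.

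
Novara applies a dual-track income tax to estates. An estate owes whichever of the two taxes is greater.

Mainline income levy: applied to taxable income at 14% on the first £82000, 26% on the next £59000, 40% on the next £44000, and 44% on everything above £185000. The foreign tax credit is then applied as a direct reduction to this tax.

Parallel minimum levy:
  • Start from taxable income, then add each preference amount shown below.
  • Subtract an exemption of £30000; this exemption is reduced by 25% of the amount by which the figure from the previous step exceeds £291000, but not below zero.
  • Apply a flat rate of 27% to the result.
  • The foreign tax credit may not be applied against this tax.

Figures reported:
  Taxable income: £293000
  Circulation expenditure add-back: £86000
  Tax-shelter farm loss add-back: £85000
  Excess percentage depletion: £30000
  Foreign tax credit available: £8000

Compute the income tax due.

£133380

Parallel minimum levy:
  Adjusted income: £293000 + £86000 + £85000 + £30000 = £494000
  Exemption: 25% × (£494000 − £291000) = £50750 ≥ £30000, so the exemption is fully phased out
  Base: £494000 − £0 = £494000
  £494000 × 27% = £133380

Mainline income levy:
  £82000 × 14% = £11480
  £59000 × 26% = £15340
  £44000 × 40% = £17600
  £108000 × 44% = £47520
  → £91940
  Less foreign tax credit £8000 → £83940

£133380 > £83940, so the parallel minimum levy is the binding amount.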